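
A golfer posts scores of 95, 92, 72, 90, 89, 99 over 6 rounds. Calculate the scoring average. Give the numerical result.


Average = sum / n
Sum = 537
Average = 537 / 6 = 89.5

89.5


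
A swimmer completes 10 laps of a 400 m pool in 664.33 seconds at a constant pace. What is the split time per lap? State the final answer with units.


Split time = total_time / n_laps = 664.33 / 10
Split time = 66.433 s per lap

66.433 s


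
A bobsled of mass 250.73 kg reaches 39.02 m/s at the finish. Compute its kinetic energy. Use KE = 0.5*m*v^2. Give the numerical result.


KE = 0.5 * m * v^2
KE = 0.5 * 250.73 * 39.02^2
KE = 0.5 * 250.73 * 1522.5604 = 190875.7845 J

190875.7845 J


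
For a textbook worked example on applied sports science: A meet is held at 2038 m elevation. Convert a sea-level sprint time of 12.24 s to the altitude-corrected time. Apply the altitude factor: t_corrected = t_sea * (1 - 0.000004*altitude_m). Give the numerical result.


Correction factor = 1 - 0.000004 * 2038 = 0.991848
t_corrected = t_sea * factor = 12.24 * 0.991848
t_corrected = 12.1402 s

12.1402 s


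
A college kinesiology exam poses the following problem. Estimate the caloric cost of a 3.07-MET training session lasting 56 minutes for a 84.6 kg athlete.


kcal = MET * mass * time_hr
Convert time: 56 min = 0.9333 hr
kcal = 3.07 * 84.6 * 0.9333
kcal = 242.4072 kcal

242.4072 kcal


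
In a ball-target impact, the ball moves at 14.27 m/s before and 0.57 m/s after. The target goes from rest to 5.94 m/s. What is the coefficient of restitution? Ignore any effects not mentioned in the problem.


e = (v2_after - v1_after) / (v1_before - v2_before)
Numerator = 5.94 - 0.57 = 5.37
Denominator = 14.27 - 0 = 14.27
e = 5.37 / 14.27 = 0.3763

0.3763


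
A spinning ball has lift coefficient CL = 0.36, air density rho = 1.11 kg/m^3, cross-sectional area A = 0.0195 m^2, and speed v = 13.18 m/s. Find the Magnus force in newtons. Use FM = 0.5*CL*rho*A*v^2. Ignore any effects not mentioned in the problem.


FM = 0.5 * CL * rho * A * v^2
FM = 0.5 * 0.36 * 1.11 * 0.0195 * 13.18^2
v^2 = 173.7124
FM = 0.5 * 0.36 * 1.11 * 0.0195 * 173.7124 = 0.6768 N

0.6768 N


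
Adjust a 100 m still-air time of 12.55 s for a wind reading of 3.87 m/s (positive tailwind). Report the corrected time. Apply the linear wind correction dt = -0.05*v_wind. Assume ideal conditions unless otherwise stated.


dt = -0.05 * v_wind = -0.05 * 3.87 = -0.1935 s
t_corrected = t_still + dt = 12.55 + (-0.1935)
t_corrected = 12.3565 s

12.3565 s


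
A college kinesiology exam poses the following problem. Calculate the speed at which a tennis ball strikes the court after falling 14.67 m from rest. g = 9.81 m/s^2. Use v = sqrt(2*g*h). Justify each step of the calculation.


v = sqrt(2 * g * h)
v = sqrt(2 * 9.81 * 14.67)
v = sqrt(287.8254) = 16.9654 m/s

16.9654 m/s


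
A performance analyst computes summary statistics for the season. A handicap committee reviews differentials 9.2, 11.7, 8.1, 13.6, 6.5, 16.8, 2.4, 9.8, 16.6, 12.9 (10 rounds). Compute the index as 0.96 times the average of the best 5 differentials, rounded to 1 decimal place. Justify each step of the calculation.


All differentials: 9.2, 11.7, 8.1, 13.6, 6.5, 16.8, 2.4, 9.8, 16.6, 12.9
Sorted: 2.4, 6.5, 8.1, 9.2, 9.8, 11.7, 12.9, 13.6, 16.6, 16.8
Best 5: 2.4, 6.5, 8.1, 9.2, 9.8
Average of best = 36 / 5 = 7.2
Raw index = 7.2 * 0.96 = 6.912
Handicap index = round(6.912, 1) = 6.9

6.9


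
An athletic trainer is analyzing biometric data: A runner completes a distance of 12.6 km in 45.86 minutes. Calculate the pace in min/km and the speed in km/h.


Pace = time / distance = 45.86 min / 12.6 km = 3.6397 min/km
Speed = distance / time_in_hours = 12.6 / 0.7643 hr
Speed = 16.485 km/h

3.6397 min/km, 16.485 km/h


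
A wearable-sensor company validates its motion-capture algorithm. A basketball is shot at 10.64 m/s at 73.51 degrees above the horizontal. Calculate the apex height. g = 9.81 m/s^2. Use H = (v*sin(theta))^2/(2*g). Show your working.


H = (v*sin(theta))^2 / (2*g)
vy = v*sin(theta) = 10.64 * sin(73.51 deg) = 10.2024 m/s
H = vy^2 / (2*g) = 104.0883 / (2*9.81)
H = 104.0883 / 19.62 = 5.3052 m

5.3052 m


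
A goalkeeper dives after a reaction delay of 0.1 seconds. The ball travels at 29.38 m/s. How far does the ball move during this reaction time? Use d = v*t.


d = v * t
d = 29.38 * 0.1
d = 2.938 m

2.938 m


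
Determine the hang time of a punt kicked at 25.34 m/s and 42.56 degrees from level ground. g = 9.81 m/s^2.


T = 2*v*sin(theta)/g
sin(theta) = sin(42.56 deg) = 0.6764
T = 2*25.34*0.6764 / 9.81
T = 34.278 / 9.81 = 3.4942 s

3.4942 s


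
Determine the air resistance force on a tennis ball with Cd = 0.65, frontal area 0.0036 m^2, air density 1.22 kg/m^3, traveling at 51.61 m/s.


Fd = 0.5 * Cd * rho * A * v^2
Fd = 0.5 * 0.65 * 1.22 * 0.0036 * 51.61^2
v^2 = 2663.5921
Fd = 0.5 * 0.65 * 1.22 * 0.0036 * 2663.5921 = 3.802 N

3.802 N


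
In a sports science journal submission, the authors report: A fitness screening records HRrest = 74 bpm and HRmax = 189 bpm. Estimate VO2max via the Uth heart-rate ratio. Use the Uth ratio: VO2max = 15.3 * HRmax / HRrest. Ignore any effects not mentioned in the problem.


VO2max = 15.3 * HRmax / HRrest
VO2max = 15.3 * 189 / 74
VO2max = 2891.7 / 74 = 39.077 mL/kg/min

39.077 mL/kg/min


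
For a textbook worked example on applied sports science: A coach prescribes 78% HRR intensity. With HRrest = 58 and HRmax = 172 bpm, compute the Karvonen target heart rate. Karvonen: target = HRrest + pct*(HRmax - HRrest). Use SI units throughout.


Target = HRrest + pct*(HRmax - HRrest)
Heart rate reserve = HRmax - HRrest = 172 - 58 = 114 bpm
Fraction = 78% = 0.78
Target = 58 + 0.78 * 114
Target = 58 + 88.92 = 146.92 bpm

146.92 bpm


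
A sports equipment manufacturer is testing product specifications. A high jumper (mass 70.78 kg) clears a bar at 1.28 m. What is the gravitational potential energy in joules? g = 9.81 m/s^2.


PE = m * g * h
PE = 70.78 * 9.81 * 1.28
PE = 694.3518 * 1.28 = 888.7703 J

888.7703 J


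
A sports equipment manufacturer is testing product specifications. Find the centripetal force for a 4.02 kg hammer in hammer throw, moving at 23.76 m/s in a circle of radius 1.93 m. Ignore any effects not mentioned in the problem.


Fc = m * v^2 / r
v^2 = 23.76^2 = 564.5376
Fc = 4.02 * 564.5376 / 1.93
Fc = 2269.4412 / 1.93 = 1175.8762 N

1175.8762 N


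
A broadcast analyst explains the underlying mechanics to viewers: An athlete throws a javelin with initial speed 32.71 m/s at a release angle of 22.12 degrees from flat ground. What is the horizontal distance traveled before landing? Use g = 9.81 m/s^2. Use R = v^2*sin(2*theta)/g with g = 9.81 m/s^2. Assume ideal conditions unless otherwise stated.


R = v^2 * sin(2*theta) / g
Convert angle to radians: theta = 22.12 deg = 0.3861 rad
sin(2*theta) = sin(0.7721) = 0.6977
R = 32.71^2 * 0.6977 / 9.81
R = 1069.9441 * 0.6977 / 9.81 = 76.0921 m

76.0921 m


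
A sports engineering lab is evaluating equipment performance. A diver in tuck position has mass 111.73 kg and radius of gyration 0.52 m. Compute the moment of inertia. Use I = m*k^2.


I = m * k^2
I = 111.73 * 0.52^2
I = 111.73 * 0.2704 = 30.2118 kg*m^2

30.2118 kg*m^2


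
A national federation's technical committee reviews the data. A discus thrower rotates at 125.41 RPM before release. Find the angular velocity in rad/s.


omega = RPM * 2 * pi / 60
omega = 125.41 * 2 * 3.14159 / 60
omega = 787.9743 / 60 = 13.1329 rad/s

13.1329 rad/s


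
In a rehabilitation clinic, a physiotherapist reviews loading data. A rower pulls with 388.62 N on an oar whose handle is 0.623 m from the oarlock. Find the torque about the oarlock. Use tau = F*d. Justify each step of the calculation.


tau = F * d
tau = 388.62 * 0.623
tau = 242.1103 N*m

242.1103 N*m


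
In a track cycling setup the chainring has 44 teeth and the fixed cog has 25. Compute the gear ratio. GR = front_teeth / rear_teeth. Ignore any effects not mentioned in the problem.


GR = front_teeth / rear_teeth
GR = 44 / 25
GR = 1.76

1.76


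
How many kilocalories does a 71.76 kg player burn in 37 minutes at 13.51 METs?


kcal = MET * mass * time_hr
Convert time: 37 min = 0.6167 hr
kcal = 13.51 * 71.76 * 0.6167
kcal = 597.8445 kcal

597.8445 kcal


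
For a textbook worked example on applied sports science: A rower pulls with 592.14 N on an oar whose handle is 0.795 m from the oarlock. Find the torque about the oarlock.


tau = F * d
tau = 592.14 * 0.795
tau = 470.7513 N*m

470.7513 N*m


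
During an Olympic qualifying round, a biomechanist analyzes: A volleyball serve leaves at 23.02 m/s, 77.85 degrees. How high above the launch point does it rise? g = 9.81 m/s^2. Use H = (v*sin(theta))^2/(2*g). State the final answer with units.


H = (v*sin(theta))^2 / (2*g)
vy = v*sin(theta) = 23.02 * sin(77.85 deg) = 22.5044 m/s
H = vy^2 / (2*g) = 506.4458 / (2*9.81)
H = 506.4458 / 19.62 = 25.8127 m

25.8127 m


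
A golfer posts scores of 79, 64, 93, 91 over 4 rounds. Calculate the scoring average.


Average = sum / n
Sum = 327
Average = 327 / 4 = 81.75

81.75


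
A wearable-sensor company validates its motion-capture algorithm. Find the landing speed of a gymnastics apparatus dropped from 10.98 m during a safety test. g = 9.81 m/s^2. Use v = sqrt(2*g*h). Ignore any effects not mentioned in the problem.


v = sqrt(2 * g * h)
v = sqrt(2 * 9.81 * 10.98)
v = sqrt(215.4276) = 14.6775 m/s

14.6775 m/s


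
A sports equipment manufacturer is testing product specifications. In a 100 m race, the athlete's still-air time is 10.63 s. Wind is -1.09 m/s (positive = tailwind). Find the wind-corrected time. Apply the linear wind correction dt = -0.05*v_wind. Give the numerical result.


dt = -0.05 * v_wind = -0.05 * -1.09 = 0.0545 s
t_corrected = t_still + dt = 10.63 + (0.0545)
t_corrected = 10.6845 s

10.6845 s


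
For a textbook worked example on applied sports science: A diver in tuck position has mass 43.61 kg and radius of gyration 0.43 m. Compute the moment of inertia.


I = m * k^2
I = 43.61 * 0.43^2
I = 43.61 * 0.1849 = 8.0635 kg*m^2

8.0635 kg*m^2


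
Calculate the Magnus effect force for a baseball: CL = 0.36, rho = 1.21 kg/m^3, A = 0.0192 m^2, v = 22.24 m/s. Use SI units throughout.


FM = 0.5 * CL * rho * A * v^2
FM = 0.5 * 0.36 * 1.21 * 0.0192 * 22.24^2
v^2 = 494.6176
FM = 0.5 * 0.36 * 1.21 * 0.0192 * 494.6176 = 2.0684 N

2.0684 N


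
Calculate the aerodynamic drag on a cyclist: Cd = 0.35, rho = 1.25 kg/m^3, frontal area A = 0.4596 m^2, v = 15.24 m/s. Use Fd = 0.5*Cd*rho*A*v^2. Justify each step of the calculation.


Fd = 0.5 * Cd * rho * A * v^2
Fd = 0.5 * 0.35 * 1.25 * 0.4596 * 15.24^2
v^2 = 232.2576
Fd = 0.5 * 0.35 * 1.25 * 0.4596 * 232.2576 = 23.3506 N

23.3506 N


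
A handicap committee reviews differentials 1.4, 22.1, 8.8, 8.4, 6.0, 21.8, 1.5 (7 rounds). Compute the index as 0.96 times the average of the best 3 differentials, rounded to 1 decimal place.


All differentials: 1.4, 22.1, 8.8, 8.4, 6.0, 21.8, 1.5
Sorted: 1.4, 1.5, 6.0, 8.4, 8.8, 21.8, 22.1
Best 3: 1.4, 1.5, 6.0
Average of best = 8.9 / 3 = 2.9667
Raw index = 2.9667 * 0.96 = 2.848
Handicap index = round(2.848, 1) = 2.8

2.8


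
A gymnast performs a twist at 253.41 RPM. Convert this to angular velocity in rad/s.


omega = RPM * 2 * pi / 60
omega = 253.41 * 2 * 3.14159 / 60
omega = 1592.222 / 60 = 26.537 rad/s

26.537 rad/s


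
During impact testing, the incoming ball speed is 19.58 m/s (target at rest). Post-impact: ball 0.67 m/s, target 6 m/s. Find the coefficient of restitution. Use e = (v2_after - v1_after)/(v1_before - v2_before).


e = (v2_after - v1_after) / (v1_before - v2_before)
Numerator = 6 - 0.67 = 5.33
Denominator = 19.58 - 0 = 19.58
e = 5.33 / 19.58 = 0.2722

0.2722


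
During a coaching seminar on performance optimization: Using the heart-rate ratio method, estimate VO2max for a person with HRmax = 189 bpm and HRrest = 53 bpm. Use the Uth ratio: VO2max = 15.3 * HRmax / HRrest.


VO2max = 15.3 * HRmax / HRrest
VO2max = 15.3 * 189 / 53
VO2max = 2891.7 / 53 = 54.5604 mL/kg/min

54.5604 mL/kg/min


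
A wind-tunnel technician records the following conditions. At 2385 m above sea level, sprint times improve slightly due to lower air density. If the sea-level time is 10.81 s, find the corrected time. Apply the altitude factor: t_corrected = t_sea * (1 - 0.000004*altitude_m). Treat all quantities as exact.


Correction factor = 1 - 0.000004 * 2385 = 0.99046
t_corrected = t_sea * factor = 10.81 * 0.99046
t_corrected = 10.7069 s

10.7069 s


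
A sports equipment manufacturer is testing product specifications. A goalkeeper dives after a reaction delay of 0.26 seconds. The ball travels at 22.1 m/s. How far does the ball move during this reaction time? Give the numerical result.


d = v * t
d = 22.1 * 0.26
d = 5.746 m

5.746 m


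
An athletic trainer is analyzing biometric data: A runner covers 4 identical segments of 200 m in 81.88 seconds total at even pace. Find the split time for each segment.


Split time = total_time / n_laps = 81.88 / 4
Split time = 20.47 s per lap

20.47 s


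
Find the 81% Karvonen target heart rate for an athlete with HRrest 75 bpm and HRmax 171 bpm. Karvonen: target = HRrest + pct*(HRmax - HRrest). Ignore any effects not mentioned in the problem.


Target = HRrest + pct*(HRmax - HRrest)
Heart rate reserve = HRmax - HRrest = 171 - 75 = 96 bpm
Fraction = 81% = 0.81
Target = 75 + 0.81 * 96
Target = 75 + 77.76 = 152.76 bpm

152.76 bpm


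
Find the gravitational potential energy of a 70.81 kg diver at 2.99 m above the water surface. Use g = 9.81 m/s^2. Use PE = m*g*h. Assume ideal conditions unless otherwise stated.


PE = m * g * h
PE = 70.81 * 9.81 * 2.99
PE = 694.6461 * 2.99 = 2076.9918 J

2076.9918 J


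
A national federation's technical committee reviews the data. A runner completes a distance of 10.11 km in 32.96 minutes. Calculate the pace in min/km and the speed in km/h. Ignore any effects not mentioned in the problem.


Pace = time / distance = 32.96 min / 10.11 km = 3.2601 min/km
Speed = distance / time_in_hours = 10.11 / 0.5493 hr
Speed = 18.4041 km/h

3.2601 min/km, 18.4041 km/h


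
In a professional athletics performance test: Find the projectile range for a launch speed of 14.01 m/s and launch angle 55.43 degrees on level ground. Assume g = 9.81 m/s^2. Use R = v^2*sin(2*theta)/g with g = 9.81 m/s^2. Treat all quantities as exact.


R = v^2 * sin(2*theta) / g
Convert angle to radians: theta = 55.43 deg = 0.9674 rad
sin(2*theta) = sin(1.9349) = 0.9345
R = 14.01^2 * 0.9345 / 9.81
R = 196.2801 * 0.9345 / 9.81 = 18.6967 m

18.6967 m


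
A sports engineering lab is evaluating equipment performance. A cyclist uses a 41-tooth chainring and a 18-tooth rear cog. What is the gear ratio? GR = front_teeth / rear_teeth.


GR = front_teeth / rear_teeth
GR = 41 / 18
GR = 2.2778

2.2778


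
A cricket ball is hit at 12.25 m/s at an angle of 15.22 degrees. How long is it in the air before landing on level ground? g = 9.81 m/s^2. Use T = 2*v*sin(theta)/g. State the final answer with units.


T = 2*v*sin(theta)/g
sin(theta) = sin(15.22 deg) = 0.2625
T = 2*12.25*0.2625 / 9.81
T = 6.4319 / 9.81 = 0.6556 s

0.6556 s


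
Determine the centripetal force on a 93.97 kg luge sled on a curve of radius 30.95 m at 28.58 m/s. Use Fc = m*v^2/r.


Fc = m * v^2 / r
v^2 = 28.58^2 = 816.8164
Fc = 93.97 * 816.8164 / 30.95
Fc = 76756.2371 / 30.95 = 2480.0077 N

2480.0077 N


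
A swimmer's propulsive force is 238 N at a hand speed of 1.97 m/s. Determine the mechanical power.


P = F * v
P = 238 * 1.97
P = 468.86 W

468.86 W


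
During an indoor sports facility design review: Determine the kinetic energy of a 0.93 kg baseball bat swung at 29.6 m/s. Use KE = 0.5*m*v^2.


KE = 0.5 * m * v^2
KE = 0.5 * 0.93 * 29.6^2
KE = 0.5 * 0.93 * 876.16 = 407.4144 J

407.4144 J


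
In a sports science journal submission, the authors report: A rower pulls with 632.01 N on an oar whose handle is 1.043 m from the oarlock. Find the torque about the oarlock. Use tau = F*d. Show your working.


tau = F * d
tau = 632.01 * 1.043
tau = 659.1864 N*m

659.1864 N*m


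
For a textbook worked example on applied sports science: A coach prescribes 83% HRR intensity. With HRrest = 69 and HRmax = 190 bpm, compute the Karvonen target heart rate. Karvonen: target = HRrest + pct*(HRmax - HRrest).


Target = HRrest + pct*(HRmax - HRrest)
Heart rate reserve = HRmax - HRrest = 190 - 69 = 121 bpm
Fraction = 83% = 0.83
Target = 69 + 0.83 * 121
Target = 69 + 100.43 = 169.43 bpm

169.43 bpm


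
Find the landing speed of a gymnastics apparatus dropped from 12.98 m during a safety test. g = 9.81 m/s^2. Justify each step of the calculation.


v = sqrt(2 * g * h)
v = sqrt(2 * 9.81 * 12.98)
v = sqrt(254.6676) = 15.9583 m/s

15.9583 m/s


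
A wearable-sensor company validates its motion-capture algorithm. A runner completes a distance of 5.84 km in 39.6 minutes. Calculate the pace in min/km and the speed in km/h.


Pace = time / distance = 39.6 min / 5.84 km = 6.7808 min/km
Speed = distance / time_in_hours = 5.84 / 0.66 hr
Speed = 8.8485 km/h

6.7808 min/km, 8.8485 km/h


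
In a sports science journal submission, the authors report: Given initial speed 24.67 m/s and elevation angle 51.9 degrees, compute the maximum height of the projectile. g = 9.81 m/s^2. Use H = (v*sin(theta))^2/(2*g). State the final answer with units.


H = (v*sin(theta))^2 / (2*g)
vy = v*sin(theta) = 24.67 * sin(51.9 deg) = 19.4137 m/s
H = vy^2 / (2*g) = 376.8912 / (2*9.81)
H = 376.8912 / 19.62 = 19.2095 m

19.2095 m


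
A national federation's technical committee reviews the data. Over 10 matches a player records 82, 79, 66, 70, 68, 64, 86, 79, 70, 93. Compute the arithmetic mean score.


Average = sum / n
Sum = 757
Average = 757 / 10 = 75.7

75.7


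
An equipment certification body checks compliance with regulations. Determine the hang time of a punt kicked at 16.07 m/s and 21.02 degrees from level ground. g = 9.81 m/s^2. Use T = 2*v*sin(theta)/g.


T = 2*v*sin(theta)/g
sin(theta) = sin(21.02 deg) = 0.3587
T = 2*16.07*0.3587 / 9.81
T = 11.5284 / 9.81 = 1.1752 s

1.1752 s


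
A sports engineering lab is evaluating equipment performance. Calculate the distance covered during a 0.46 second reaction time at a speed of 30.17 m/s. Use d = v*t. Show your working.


d = v * t
d = 30.17 * 0.46
d = 13.8782 m

13.8782 m


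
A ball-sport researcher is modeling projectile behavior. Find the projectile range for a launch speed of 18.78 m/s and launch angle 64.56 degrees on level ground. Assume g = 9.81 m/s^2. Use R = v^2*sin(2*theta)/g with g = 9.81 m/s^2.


R = v^2 * sin(2*theta) / g
Convert angle to radians: theta = 64.56 deg = 1.1268 rad
sin(2*theta) = sin(2.2536) = 0.7758
R = 18.78^2 * 0.7758 / 9.81
R = 352.6884 * 0.7758 / 9.81 = 27.8924 m

27.8924 m


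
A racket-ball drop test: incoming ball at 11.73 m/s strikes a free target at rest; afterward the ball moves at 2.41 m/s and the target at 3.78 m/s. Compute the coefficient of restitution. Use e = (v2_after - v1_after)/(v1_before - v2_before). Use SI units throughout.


e = (v2_after - v1_after) / (v1_before - v2_before)
Numerator = 3.78 - 2.41 = 1.37
Denominator = 11.73 - 0 = 11.73
e = 1.37 / 11.73 = 0.1168

0.1168


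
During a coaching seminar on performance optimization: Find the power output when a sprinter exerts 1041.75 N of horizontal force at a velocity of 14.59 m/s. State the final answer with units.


P = F * v
P = 1041.75 * 14.59
P = 15199.1325 W

15199.1325 W


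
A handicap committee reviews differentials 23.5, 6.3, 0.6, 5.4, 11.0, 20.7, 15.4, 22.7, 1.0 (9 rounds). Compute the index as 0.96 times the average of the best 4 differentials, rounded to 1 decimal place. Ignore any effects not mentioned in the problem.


All differentials: 23.5, 6.3, 0.6, 5.4, 11.0, 20.7, 15.4, 22.7, 1.0
Sorted: 0.6, 1.0, 5.4, 6.3, 11.0, 15.4, 20.7, 22.7, 23.5
Best 4: 0.6, 1.0, 5.4, 6.3
Average of best = 13.3 / 4 = 3.325
Raw index = 3.325 * 0.96 = 3.192
Handicap index = round(3.192, 1) = 3.2

3.2


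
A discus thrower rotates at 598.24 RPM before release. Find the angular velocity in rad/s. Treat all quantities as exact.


omega = RPM * 2 * pi / 60
omega = 598.24 * 2 * 3.14159 / 60
omega = 3758.8528 / 60 = 62.6475 rad/s

62.6475 rad/s


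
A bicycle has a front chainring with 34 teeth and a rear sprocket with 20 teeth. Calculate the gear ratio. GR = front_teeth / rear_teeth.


GR = front_teeth / rear_teeth
GR = 34 / 20
GR = 1.7

1.7


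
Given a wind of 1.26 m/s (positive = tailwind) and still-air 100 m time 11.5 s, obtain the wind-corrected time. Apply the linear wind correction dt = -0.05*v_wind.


dt = -0.05 * v_wind = -0.05 * 1.26 = -0.063 s
t_corrected = t_still + dt = 11.5 + (-0.063)
t_corrected = 11.437 s

11.437 s


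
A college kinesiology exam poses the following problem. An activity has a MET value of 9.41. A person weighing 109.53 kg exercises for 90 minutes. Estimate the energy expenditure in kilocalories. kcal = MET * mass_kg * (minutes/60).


kcal = MET * mass * time_hr
Convert time: 90 min = 1.5 hr
kcal = 9.41 * 109.53 * 1.5
kcal = 1546.0159 kcal

1546.0159 kcal


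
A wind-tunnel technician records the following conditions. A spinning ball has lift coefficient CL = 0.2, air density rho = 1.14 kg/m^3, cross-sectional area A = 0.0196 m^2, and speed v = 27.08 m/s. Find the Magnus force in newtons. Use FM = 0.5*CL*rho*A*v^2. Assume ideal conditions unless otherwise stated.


FM = 0.5 * CL * rho * A * v^2
FM = 0.5 * 0.2 * 1.14 * 0.0196 * 27.08^2
v^2 = 733.3264
FM = 0.5 * 0.2 * 1.14 * 0.0196 * 733.3264 = 1.6385 N

1.6385 N


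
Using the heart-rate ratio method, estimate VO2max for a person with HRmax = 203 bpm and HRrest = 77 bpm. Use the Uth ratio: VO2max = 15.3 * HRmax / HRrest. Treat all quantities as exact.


VO2max = 15.3 * HRmax / HRrest
VO2max = 15.3 * 203 / 77
VO2max = 3105.9 / 77 = 40.3364 mL/kg/min

40.3364 mL/kg/min


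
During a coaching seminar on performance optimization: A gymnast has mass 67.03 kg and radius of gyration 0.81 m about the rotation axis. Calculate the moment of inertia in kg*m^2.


I = m * k^2
I = 67.03 * 0.81^2
I = 67.03 * 0.6561 = 43.9784 kg*m^2

43.9784 kg*m^2


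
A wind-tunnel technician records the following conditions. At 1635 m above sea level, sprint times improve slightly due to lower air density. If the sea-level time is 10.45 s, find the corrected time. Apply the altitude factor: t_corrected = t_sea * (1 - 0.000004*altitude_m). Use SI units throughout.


Correction factor = 1 - 0.000004 * 1635 = 0.99346
t_corrected = t_sea * factor = 10.45 * 0.99346
t_corrected = 10.3817 s

10.3817 s


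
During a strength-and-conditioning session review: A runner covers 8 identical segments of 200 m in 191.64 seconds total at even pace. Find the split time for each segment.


Split time = total_time / n_laps = 191.64 / 8
Split time = 23.955 s per lap

23.955 s


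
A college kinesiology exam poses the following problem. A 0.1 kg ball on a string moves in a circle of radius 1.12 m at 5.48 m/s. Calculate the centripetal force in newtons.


Fc = m * v^2 / r
v^2 = 5.48^2 = 30.0304
Fc = 0.1 * 30.0304 / 1.12
Fc = 3.003 / 1.12 = 2.6813 N

2.6813 N


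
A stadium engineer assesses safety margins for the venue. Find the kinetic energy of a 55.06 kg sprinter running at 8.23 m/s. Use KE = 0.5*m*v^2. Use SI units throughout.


KE = 0.5 * m * v^2
KE = 0.5 * 55.06 * 8.23^2
KE = 0.5 * 55.06 * 67.7329 = 1864.6867 J

1864.6867 J


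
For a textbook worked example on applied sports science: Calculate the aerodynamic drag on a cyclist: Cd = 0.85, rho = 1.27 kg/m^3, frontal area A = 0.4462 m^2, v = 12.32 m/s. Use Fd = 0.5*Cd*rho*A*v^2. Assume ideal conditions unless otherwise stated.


Fd = 0.5 * Cd * rho * A * v^2
Fd = 0.5 * 0.85 * 1.27 * 0.4462 * 12.32^2
v^2 = 151.7824
Fd = 0.5 * 0.85 * 1.27 * 0.4462 * 151.7824 = 36.5547 N

36.5547 N


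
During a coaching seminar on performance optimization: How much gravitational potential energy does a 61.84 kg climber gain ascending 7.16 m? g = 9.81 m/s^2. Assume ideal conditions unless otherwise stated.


PE = m * g * h
PE = 61.84 * 9.81 * 7.16
PE = 606.6504 * 7.16 = 4343.6169 J

4343.6169 J


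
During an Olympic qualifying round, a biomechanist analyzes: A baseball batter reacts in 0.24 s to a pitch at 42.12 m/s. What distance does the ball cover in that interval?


d = v * t
d = 42.12 * 0.24
d = 10.1088 m

10.1088 m


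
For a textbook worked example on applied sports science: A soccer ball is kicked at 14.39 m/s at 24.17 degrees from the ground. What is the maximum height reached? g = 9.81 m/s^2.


H = (v*sin(theta))^2 / (2*g)
vy = v*sin(theta) = 14.39 * sin(24.17 deg) = 5.8919 m/s
H = vy^2 / (2*g) = 34.7147 / (2*9.81)
H = 34.7147 / 19.62 = 1.7694 m

1.7694 m


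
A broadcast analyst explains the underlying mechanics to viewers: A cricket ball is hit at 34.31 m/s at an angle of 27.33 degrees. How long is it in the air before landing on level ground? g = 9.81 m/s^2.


T = 2*v*sin(theta)/g
sin(theta) = sin(27.33 deg) = 0.4591
T = 2*34.31*0.4591 / 9.81
T = 31.5045 / 9.81 = 3.2115 s

3.2115 s


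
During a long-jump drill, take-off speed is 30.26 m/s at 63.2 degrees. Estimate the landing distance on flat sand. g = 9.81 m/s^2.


R = v^2 * sin(2*theta) / g
Convert angle to radians: theta = 63.2 deg = 1.103 rad
sin(2*theta) = sin(2.2061) = 0.8049
R = 30.26^2 * 0.8049 / 9.81
R = 915.6676 * 0.8049 / 9.81 = 75.129 m

75.129 m


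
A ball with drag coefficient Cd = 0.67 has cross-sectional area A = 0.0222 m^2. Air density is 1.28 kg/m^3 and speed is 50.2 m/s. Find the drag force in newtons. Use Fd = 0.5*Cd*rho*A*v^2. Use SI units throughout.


Fd = 0.5 * Cd * rho * A * v^2
Fd = 0.5 * 0.67 * 1.28 * 0.0222 * 50.2^2
v^2 = 2520.04
Fd = 0.5 * 0.67 * 1.28 * 0.0222 * 2520.04 = 23.9892 N

23.9892 N


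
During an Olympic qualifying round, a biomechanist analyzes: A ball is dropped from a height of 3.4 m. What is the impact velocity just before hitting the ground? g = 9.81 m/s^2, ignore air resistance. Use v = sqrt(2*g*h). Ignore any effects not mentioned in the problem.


v = sqrt(2 * g * h)
v = sqrt(2 * 9.81 * 3.4)
v = sqrt(66.708) = 8.1675 m/s

8.1675 m/s


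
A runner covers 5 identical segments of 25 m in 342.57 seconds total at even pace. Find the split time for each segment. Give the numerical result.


Split time = total_time / n_laps = 342.57 / 5
Split time = 68.514 s per lap

68.514 s


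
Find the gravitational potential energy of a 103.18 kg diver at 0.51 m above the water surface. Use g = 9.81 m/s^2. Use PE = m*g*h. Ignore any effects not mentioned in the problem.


PE = m * g * h
PE = 103.18 * 9.81 * 0.51
PE = 1012.1958 * 0.51 = 516.2199 J

516.2199 J


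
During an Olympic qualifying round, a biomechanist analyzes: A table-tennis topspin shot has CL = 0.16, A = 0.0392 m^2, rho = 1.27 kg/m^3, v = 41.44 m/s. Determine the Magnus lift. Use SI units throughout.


FM = 0.5 * CL * rho * A * v^2
FM = 0.5 * 0.16 * 1.27 * 0.0392 * 41.44^2
v^2 = 1717.2736
FM = 0.5 * 0.16 * 1.27 * 0.0392 * 1717.2736 = 6.8394 N

6.8394 N


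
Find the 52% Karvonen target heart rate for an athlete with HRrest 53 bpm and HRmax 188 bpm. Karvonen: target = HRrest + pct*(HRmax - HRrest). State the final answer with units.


Target = HRrest + pct*(HRmax - HRrest)
Heart rate reserve = HRmax - HRrest = 188 - 53 = 135 bpm
Fraction = 52% = 0.52
Target = 53 + 0.52 * 135
Target = 53 + 70.2 = 123.2 bpm

123.2 bpm


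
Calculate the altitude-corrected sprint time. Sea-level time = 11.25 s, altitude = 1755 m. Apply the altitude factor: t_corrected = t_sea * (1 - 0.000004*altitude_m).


Correction factor = 1 - 0.000004 * 1755 = 0.99298
t_corrected = t_sea * factor = 11.25 * 0.99298
t_corrected = 11.171 s

11.171 s


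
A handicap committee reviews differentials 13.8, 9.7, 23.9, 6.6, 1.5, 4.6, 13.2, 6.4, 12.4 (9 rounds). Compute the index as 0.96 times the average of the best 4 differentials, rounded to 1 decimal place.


All differentials: 13.8, 9.7, 23.9, 6.6, 1.5, 4.6, 13.2, 6.4, 12.4
Sorted: 1.5, 4.6, 6.4, 6.6, 9.7, 12.4, 13.2, 13.8, 23.9
Best 4: 1.5, 4.6, 6.4, 6.6
Average of best = 19.1 / 4 = 4.775
Raw index = 4.775 * 0.96 = 4.584
Handicap index = round(4.584, 1) = 4.6

4.6


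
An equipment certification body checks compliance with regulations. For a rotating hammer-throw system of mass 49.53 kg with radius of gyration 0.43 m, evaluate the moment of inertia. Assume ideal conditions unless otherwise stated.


I = m * k^2
I = 49.53 * 0.43^2
I = 49.53 * 0.1849 = 9.1581 kg*m^2

9.1581 kg*m^2


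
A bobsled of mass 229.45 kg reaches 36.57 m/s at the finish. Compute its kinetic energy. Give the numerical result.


KE = 0.5 * m * v^2
KE = 0.5 * 229.45 * 36.57^2
KE = 0.5 * 229.45 * 1337.3649 = 153429.1882 J

153429.1882 J


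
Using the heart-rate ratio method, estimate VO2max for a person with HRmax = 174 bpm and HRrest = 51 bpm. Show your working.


VO2max = 15.3 * HRmax / HRrest
VO2max = 15.3 * 174 / 51
VO2max = 2662.2 / 51 = 52.2 mL/kg/min

52.2 mL/kg/min


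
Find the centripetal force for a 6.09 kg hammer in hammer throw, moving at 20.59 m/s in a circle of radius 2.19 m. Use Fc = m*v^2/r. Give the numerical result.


Fc = m * v^2 / r
v^2 = 20.59^2 = 423.9481
Fc = 6.09 * 423.9481 / 2.19
Fc = 2581.8439 / 2.19 = 1178.9242 N

1178.9242 N


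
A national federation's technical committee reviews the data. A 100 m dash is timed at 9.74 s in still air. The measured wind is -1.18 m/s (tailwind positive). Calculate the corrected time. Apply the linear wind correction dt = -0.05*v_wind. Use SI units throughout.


dt = -0.05 * v_wind = -0.05 * -1.18 = 0.059 s
t_corrected = t_still + dt = 9.74 + (0.059)
t_corrected = 9.799 s

9.799 s


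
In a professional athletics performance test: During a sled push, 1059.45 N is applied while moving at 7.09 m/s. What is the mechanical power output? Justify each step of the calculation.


P = F * v
P = 1059.45 * 7.09
P = 7511.5005 W

7511.5005 W


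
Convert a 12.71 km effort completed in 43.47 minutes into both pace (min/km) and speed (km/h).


Pace = time / distance = 43.47 min / 12.71 km = 3.4201 min/km
Speed = distance / time_in_hours = 12.71 / 0.7245 hr
Speed = 17.5431 km/h

3.4201 min/km, 17.5431 km/h


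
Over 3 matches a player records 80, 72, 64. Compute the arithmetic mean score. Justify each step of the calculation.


Average = sum / n
Sum = 216
Average = 216 / 3 = 72

72


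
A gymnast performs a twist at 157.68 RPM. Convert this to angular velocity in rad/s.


omega = RPM * 2 * pi / 60
omega = 157.68 * 2 * 3.14159 / 60
omega = 990.7327 / 60 = 16.5122 rad/s

16.5122 rad/s


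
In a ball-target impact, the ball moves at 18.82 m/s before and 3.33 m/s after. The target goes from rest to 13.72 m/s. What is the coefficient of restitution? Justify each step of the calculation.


e = (v2_after - v1_after) / (v1_before - v2_before)
Numerator = 13.72 - 3.33 = 10.39
Denominator = 18.82 - 0 = 18.82
e = 10.39 / 18.82 = 0.5521

0.5521


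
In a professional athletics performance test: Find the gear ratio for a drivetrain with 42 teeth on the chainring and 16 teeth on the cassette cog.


GR = front_teeth / rear_teeth
GR = 42 / 16
GR = 2.625

2.625


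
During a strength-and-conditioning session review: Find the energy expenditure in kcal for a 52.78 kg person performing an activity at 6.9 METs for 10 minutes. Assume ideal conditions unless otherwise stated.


kcal = MET * mass * time_hr
Convert time: 10 min = 0.1667 hr
kcal = 6.9 * 52.78 * 0.1667
kcal = 60.697 kcal

60.697 kcal


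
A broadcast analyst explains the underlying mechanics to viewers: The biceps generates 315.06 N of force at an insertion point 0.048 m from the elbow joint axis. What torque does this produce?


tau = F * d
tau = 315.06 * 0.048
tau = 15.1229 N*m

15.1229 N*m


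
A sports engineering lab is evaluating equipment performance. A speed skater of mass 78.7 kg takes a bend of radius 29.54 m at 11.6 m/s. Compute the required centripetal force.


Fc = m * v^2 / r
v^2 = 11.6^2 = 134.56
Fc = 78.7 * 134.56 / 29.54
Fc = 10589.872 / 29.54 = 358.4926 N

358.4926 N


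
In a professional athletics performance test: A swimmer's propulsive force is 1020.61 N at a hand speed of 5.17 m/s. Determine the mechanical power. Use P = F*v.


P = F * v
P = 1020.61 * 5.17
P = 5276.5537 W

5276.5537 W


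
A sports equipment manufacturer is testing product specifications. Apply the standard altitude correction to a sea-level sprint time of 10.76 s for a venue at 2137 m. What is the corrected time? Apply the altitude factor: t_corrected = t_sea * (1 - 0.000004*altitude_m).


Correction factor = 1 - 0.000004 * 2137 = 0.991452
t_corrected = t_sea * factor = 10.76 * 0.991452
t_corrected = 10.668 s

10.668 s


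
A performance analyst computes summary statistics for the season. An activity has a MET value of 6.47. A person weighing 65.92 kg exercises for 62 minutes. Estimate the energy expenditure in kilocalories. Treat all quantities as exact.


kcal = MET * mass * time_hr
Convert time: 62 min = 1.0333 hr
kcal = 6.47 * 65.92 * 1.0333
kcal = 440.7191 kcal

440.7191 kcal


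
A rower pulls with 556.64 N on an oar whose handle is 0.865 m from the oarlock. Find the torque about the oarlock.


tau = F * d
tau = 556.64 * 0.865
tau = 481.4936 N*m

481.4936 N*m


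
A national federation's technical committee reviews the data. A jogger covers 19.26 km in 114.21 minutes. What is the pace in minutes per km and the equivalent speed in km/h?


Pace = time / distance = 114.21 min / 19.26 km = 5.9299 min/km
Speed = distance / time_in_hours = 19.26 / 1.9035 hr
Speed = 10.1182 km/h

5.9299 min/km, 10.1182 km/h


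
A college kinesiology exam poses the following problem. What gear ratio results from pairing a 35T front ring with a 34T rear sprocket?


GR = front_teeth / rear_teeth
GR = 35 / 34
GR = 1.0294

1.0294


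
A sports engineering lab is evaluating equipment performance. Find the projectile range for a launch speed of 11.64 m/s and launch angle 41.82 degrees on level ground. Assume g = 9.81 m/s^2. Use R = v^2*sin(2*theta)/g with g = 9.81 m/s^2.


R = v^2 * sin(2*theta) / g
Convert angle to radians: theta = 41.82 deg = 0.7299 rad
sin(2*theta) = sin(1.4598) = 0.9938
R = 11.64^2 * 0.9938 / 9.81
R = 135.4896 * 0.9938 / 9.81 = 13.7264 m

13.7264 m


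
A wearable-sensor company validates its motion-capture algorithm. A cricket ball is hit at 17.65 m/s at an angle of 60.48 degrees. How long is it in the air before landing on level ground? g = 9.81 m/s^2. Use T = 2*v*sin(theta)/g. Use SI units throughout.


T = 2*v*sin(theta)/g
sin(theta) = sin(60.48 deg) = 0.8702
T = 2*17.65*0.8702 / 9.81
T = 30.7175 / 9.81 = 3.1312 s

3.1312 s


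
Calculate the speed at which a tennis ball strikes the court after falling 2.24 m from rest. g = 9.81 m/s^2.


v = sqrt(2 * g * h)
v = sqrt(2 * 9.81 * 2.24)
v = sqrt(43.9488) = 6.6294 m/s

6.6294 m/s


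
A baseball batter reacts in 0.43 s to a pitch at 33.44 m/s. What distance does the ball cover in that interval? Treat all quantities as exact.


d = v * t
d = 33.44 * 0.43
d = 14.3792 m

14.3792 m


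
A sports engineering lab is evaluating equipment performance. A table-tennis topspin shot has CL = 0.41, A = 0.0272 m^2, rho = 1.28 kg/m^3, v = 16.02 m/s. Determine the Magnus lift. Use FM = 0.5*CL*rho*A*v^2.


FM = 0.5 * CL * rho * A * v^2
FM = 0.5 * 0.41 * 1.28 * 0.0272 * 16.02^2
v^2 = 256.6404
FM = 0.5 * 0.41 * 1.28 * 0.0272 * 256.6404 = 1.8317 N

1.8317 N


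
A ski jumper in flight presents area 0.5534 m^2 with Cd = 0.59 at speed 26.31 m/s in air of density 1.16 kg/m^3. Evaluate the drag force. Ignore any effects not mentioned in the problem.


Fd = 0.5 * Cd * rho * A * v^2
Fd = 0.5 * 0.59 * 1.16 * 0.5534 * 26.31^2
v^2 = 692.2161
Fd = 0.5 * 0.59 * 1.16 * 0.5534 * 692.2161 = 131.0874 N

131.0874 N


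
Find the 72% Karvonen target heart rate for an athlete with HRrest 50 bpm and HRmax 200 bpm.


Target = HRrest + pct*(HRmax - HRrest)
Heart rate reserve = HRmax - HRrest = 200 - 50 = 150 bpm
Fraction = 72% = 0.72
Target = 50 + 0.72 * 150
Target = 50 + 108 = 158 bpm

158 bpm


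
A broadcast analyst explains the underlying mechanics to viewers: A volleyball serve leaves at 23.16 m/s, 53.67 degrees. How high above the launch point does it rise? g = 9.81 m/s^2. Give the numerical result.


H = (v*sin(theta))^2 / (2*g)
vy = v*sin(theta) = 23.16 * sin(53.67 deg) = 18.6581 m/s
H = vy^2 / (2*g) = 348.1253 / (2*9.81)
H = 348.1253 / 19.62 = 17.7434 m

17.7434 m


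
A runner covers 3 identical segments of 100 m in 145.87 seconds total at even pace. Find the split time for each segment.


Split time = total_time / n_laps = 145.87 / 3
Split time = 48.6233 s per lap

48.6233 s


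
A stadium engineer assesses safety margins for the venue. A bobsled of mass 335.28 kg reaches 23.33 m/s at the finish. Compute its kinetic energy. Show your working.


KE = 0.5 * m * v^2
KE = 0.5 * 335.28 * 23.33^2
KE = 0.5 * 335.28 * 544.2889 = 91244.5912 J

91244.5912 J


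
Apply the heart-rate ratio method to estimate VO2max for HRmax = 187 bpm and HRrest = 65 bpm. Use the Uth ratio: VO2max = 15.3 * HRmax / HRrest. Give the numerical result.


VO2max = 15.3 * HRmax / HRrest
VO2max = 15.3 * 187 / 65
VO2max = 2861.1 / 65 = 44.0169 mL/kg/min

44.0169 mL/kg/min


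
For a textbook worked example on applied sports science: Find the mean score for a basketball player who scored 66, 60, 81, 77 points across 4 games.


Average = sum / n
Sum = 284
Average = 284 / 4 = 71

71


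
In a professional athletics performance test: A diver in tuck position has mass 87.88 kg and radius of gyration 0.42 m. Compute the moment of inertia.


I = m * k^2
I = 87.88 * 0.42^2
I = 87.88 * 0.1764 = 15.502 kg*m^2

15.502 kg*m^2


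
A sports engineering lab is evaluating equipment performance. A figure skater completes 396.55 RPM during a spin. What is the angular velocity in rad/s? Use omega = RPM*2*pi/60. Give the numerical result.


omega = RPM * 2 * pi / 60
omega = 396.55 * 2 * 3.14159 / 60
omega = 2491.5971 / 60 = 41.5266 rad/s

41.5266 rad/s


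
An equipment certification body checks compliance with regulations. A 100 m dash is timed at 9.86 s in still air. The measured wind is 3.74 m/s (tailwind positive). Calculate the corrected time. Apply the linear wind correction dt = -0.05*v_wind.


dt = -0.05 * v_wind = -0.05 * 3.74 = -0.187 s
t_corrected = t_still + dt = 9.86 + (-0.187)
t_corrected = 9.673 s

9.673 s


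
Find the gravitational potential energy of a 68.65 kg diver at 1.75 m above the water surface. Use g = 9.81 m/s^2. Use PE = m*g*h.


PE = m * g * h
PE = 68.65 * 9.81 * 1.75
PE = 673.4565 * 1.75 = 1178.5489 J

1178.5489 J


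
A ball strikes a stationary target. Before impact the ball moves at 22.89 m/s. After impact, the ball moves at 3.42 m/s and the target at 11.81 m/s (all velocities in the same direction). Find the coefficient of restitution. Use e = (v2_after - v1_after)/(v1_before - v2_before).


e = (v2_after - v1_after) / (v1_before - v2_before)
Numerator = 11.81 - 3.42 = 8.39
Denominator = 22.89 - 0 = 22.89
e = 8.39 / 22.89 = 0.3665

0.3665


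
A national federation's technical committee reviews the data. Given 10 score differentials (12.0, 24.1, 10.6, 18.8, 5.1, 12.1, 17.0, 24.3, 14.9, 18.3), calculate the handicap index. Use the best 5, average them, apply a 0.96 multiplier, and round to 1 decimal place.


All differentials: 12.0, 24.1, 10.6, 18.8, 5.1, 12.1, 17.0, 24.3, 14.9, 18.3
Sorted: 5.1, 10.6, 12.0, 12.1, 14.9, 17.0, 18.3, 18.8, 24.1, 24.3
Best 5: 5.1, 10.6, 12.0, 12.1, 14.9
Average of best = 54.7 / 5 = 10.94
Raw index = 10.94 * 0.96 = 10.5024
Handicap index = round(10.5024, 1) = 10.5

10.5
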